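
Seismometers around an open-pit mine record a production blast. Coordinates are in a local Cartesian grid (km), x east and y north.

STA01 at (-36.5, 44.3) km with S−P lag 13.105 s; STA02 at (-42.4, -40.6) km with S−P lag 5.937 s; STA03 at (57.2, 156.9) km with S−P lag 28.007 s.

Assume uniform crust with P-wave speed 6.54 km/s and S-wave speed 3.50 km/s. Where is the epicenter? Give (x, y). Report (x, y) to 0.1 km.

Distance from S−P lag: d = Δt · v_P v_S / (v_P − v_S) = Δt · (6.54·3.50)/(6.54−3.50) ≈ 7.5296·Δt.
So d_STA01 = 98.68, d_STA02 = 44.70, d_STA03 = 210.88 km.
Circle about each station: (x + 36.5)² + (y − 44.3)² = 98.68²; (x + 42.4)² + (y + 40.6)² = 44.70²; (x − 57.2)² + (y − 156.9)² = 210.88².
Subtracting pairs of circle equations eliminates x²+y² and gives linear equations (the radical axes):
-11.8 x − 169.8 y = 7891.03
187.4 x + 225.2 y = -10137.92
Solving the 2×2 system: x ≈ 1.9, y ≈ -46.6 km.
Check against STA01 (with the unrounded x, y): √((x + 36.5)²+(y − 44.3)²) = 98.69 ≈ 98.68 km. ✓

x ≈ 1.9 km, y ≈ -46.6 km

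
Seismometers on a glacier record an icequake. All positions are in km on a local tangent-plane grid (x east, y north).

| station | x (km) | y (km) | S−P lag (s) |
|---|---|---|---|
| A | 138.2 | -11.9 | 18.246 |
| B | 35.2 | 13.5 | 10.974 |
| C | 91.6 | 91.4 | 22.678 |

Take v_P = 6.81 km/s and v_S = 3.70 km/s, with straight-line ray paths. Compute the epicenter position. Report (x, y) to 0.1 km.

Distance from S−P lag: d = Δt · v_P v_S / (v_P − v_S) = Δt · (6.81·3.70)/(6.81−3.70) ≈ 8.1019·Δt.
So d_A = 147.83, d_B = 88.91, d_C = 183.74 km.
Circle about each station: (x − 138.2)² + (y + 11.9)² = 147.83²; (x − 35.2)² + (y − 13.5)² = 88.91²; (x − 91.6)² + (y − 91.4)² = 183.74².
Subtracting the A equation from the B and C equations removes the quadratic terms:
-206.0 x + 50.8 y = -3870.84
-93.2 x + 206.6 y = -14403.01
Solving the 2×2 system: x ≈ 1.8, y ≈ -68.9 km.

x ≈ 1.8 km, y ≈ -68.9 km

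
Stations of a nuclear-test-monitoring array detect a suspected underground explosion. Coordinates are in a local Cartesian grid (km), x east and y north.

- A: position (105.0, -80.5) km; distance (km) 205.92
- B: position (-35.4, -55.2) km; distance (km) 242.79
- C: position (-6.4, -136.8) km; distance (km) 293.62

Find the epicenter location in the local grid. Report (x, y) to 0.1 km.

Circle about each station: (x − 105.0)² + (y + 80.5)² = 205.92²; (x + 35.4)² + (y + 55.2)² = 242.79²; (x + 6.4)² + (y + 136.8)² = 293.62².
Subtracting pairs of circle equations eliminates x²+y² and gives linear equations (the radical axes):
-280.8 x + 50.6 y = -29748.99
-222.8 x − 112.6 y = -42559.71
Solving the 2×2 system: x ≈ 128.3, y ≈ 124.1 km.

x ≈ 128.3 km, y ≈ 124.1 km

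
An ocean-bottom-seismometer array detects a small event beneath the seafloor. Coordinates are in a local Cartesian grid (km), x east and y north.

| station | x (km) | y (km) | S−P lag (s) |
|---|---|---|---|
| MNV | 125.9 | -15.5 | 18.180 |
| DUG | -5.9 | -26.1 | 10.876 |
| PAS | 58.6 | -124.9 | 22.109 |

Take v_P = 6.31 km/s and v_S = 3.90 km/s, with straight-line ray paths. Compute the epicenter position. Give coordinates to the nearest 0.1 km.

Distance from S−P lag: d = Δt · v_P v_S / (v_P − v_S) = Δt · (6.31·3.90)/(6.31−3.90) ≈ 10.2112·Δt.
So d_MNV = 185.64, d_DUG = 111.06, d_PAS = 225.76 km.
Circle about each station: (x − 125.9)² + (y + 15.5)² = 185.64²; (x + 5.9)² + (y + 26.1)² = 111.06²; (x − 58.6)² + (y + 124.9)² = 225.76².
Subtracting the MNV equation from the DUG and PAS equations removes the quadratic terms:
-263.6 x − 21.2 y = 6752.85
-134.6 x − 218.8 y = -13562.46
Solving the 2×2 system: x ≈ -32.2, y ≈ 81.8 km.

-32.2 km east, 81.8 km north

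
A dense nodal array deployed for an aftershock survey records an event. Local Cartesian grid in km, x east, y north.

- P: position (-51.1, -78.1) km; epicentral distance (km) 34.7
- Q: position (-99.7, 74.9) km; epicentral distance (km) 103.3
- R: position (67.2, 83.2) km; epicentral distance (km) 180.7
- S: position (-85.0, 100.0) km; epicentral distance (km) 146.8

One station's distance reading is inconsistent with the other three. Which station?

Solve using three stations at a time. Using P, R, S (subtract circle equations pairwise → linear system) gives (x, y) ≈ (-60.4, -44.7).
Distances from that point to each station vs reported:
  P: calculated 34.7 vs reported 34.7 → residual 0.0 km
  Q: calculated 125.9 vs reported 103.3 → residual 22.6 km
  R: calculated 180.7 vs reported 180.7 → residual 0.0 km
  S: calculated 146.8 vs reported 146.8 → residual 0.0 km
P, R, S are mutually consistent (residuals ≈ 0); Q is off by 22.6 km.

Q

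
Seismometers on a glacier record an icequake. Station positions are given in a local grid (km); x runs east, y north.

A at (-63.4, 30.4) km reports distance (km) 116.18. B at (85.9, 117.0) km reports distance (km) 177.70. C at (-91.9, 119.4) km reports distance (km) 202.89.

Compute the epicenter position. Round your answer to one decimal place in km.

Circle about each station: (x + 63.4)² + (y − 30.4)² = 116.18²; (x − 85.9)² + (y − 117.0)² = 177.70²; (x + 91.9)² + (y − 119.4)² = 202.89².
Subtracting pairs of circle equations eliminates x²+y² and gives linear equations (the radical axes):
298.6 x + 173.2 y = -1955.41
-57.0 x + 178.0 y = -9908.31
Solving the 2×2 system: x ≈ 21.7, y ≈ -48.7 km.

(21.7, -48.7)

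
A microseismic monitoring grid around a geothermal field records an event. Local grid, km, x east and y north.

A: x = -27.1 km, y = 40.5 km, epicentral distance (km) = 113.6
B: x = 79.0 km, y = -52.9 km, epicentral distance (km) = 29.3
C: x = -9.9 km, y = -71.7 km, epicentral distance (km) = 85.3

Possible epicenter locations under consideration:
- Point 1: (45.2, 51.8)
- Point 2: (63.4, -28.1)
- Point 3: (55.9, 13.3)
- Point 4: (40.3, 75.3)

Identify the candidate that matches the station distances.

Point 2

For each candidate, compare |candidate − station| to the reported distance:
Point 1: residuals A 40.4, B 80.7, C 49.9 → max 80.7 km
Point 2: residuals A 0.0, B 0.0, C 0.0 → max 0.0 km
Point 3: residuals A 26.3, B 40.8, C 22.2 → max 40.8 km
Point 4: residuals A 37.7, B 104.6, C 70.0 → max 104.6 km
Only Point 2 has all residuals ≈ 0.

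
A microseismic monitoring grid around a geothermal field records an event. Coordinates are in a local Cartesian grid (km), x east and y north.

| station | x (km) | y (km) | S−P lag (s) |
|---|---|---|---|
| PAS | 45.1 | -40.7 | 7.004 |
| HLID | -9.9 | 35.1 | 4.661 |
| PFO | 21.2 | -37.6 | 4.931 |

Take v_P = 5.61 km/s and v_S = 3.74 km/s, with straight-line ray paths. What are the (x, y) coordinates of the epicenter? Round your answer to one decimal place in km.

(-28.7, -13.7)

Distance from S−P lag: d = Δt · v_P v_S / (v_P − v_S) = Δt · (5.61·3.74)/(5.61−3.74) ≈ 11.2200·Δt.
So d_PAS = 78.58, d_HLID = 52.30, d_PFO = 55.33 km.
Circle about each station: (x − 45.1)² + (y + 40.7)² = 78.58²; (x + 9.9)² + (y − 35.1)² = 52.30²; (x − 21.2)² + (y + 37.6)² = 55.33².
Subtracting the PAS equation from the HLID and PFO equations removes the quadratic terms:
-110.0 x + 151.6 y = 1079.05
-47.8 x + 6.2 y = 1286.11
Solving the 2×2 system: x ≈ -28.7, y ≈ -13.7 km.
Check against PAS (with the unrounded x, y): √((x − 45.1)²+(y + 40.7)²) = 78.57 ≈ 78.58 km. ✓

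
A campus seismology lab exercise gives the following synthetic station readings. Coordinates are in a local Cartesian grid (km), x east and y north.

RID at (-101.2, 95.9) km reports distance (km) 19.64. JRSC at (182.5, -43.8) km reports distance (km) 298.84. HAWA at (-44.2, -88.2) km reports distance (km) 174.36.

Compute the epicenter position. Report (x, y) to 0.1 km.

Circle about each station: (x + 101.2)² + (y − 95.9)² = 19.64²; (x − 182.5)² + (y + 43.8)² = 298.84²; (x + 44.2)² + (y + 88.2)² = 174.36².
Subtracting the RID equation from the JRSC and HAWA equations removes the quadratic terms:
567.4 x − 279.4 y = -73133.18
114.0 x − 368.2 y = -39721.05
Solving the 2×2 system: x ≈ -89.4, y ≈ 80.2 km.
Check against RID (with the unrounded x, y): √((x + 101.2)²+(y − 95.9)²) = 19.64 ≈ 19.64 km. ✓

x ≈ -89.4 km, y ≈ 80.2 km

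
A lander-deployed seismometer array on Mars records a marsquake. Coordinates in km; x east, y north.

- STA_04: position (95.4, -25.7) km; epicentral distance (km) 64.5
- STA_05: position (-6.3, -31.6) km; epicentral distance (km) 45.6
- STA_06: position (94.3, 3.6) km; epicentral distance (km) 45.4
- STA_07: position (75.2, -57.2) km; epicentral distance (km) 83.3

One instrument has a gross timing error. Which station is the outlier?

STA_05

Solve using three stations at a time. Using STA_04, STA_06, STA_07 (subtract circle equations pairwise → linear system) gives (x, y) ≈ (53.2, 23.2).
Distances from that point to each station vs reported:
  STA_04: calculated 64.6 vs reported 64.5 → residual 0.1 km
  STA_05: calculated 80.9 vs reported 45.6 → residual 35.3 km
  STA_06: calculated 45.5 vs reported 45.4 → residual 0.1 km
  STA_07: calculated 83.4 vs reported 83.3 → residual 0.1 km
STA_04, STA_06, STA_07 are mutually consistent (residuals ≈ 0); STA_05 is off by 35.3 km.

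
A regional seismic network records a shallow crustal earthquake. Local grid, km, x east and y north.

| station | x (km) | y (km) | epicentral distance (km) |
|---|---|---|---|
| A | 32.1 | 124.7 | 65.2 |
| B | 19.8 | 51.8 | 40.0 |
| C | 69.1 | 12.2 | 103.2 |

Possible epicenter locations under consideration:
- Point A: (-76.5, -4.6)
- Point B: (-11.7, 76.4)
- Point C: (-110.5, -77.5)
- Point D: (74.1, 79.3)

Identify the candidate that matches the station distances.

Point B

For each candidate, compare |candidate − station| to the reported distance:
Point A: residuals A 103.7, B 71.6, C 43.4 → max 103.7 km
Point B: residuals A 0.0, B 0.0, C 0.0 → max 0.0 km
Point C: residuals A 182.2, B 143.6, C 97.6 → max 182.2 km
Point D: residuals A 3.4, B 20.9, C 35.9 → max 35.9 km
Only Point B has all residuals ≈ 0.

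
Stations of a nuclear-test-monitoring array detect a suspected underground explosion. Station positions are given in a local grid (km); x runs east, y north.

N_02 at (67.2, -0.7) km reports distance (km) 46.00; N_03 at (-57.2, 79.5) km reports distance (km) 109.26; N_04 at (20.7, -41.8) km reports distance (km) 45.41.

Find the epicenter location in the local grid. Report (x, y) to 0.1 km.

Circle about each station: (x − 67.2)² + (y + 0.7)² = 46.00²; (x + 57.2)² + (y − 79.5)² = 109.26²; (x − 20.7)² + (y + 41.8)² = 45.41².
Subtracting pairs of circle equations eliminates x²+y² and gives linear equations (the radical axes):
-248.8 x + 160.4 y = -4745.99
-93.0 x − 82.2 y = -2286.67
Solving the 2×2 system: x ≈ 21.4, y ≈ 3.6 km.
Check against N_02 (with the unrounded x, y): √((x − 67.2)²+(y + 0.7)²) = 46.00 ≈ 46.00 km. ✓

x ≈ 21.4 km, y ≈ 3.6 km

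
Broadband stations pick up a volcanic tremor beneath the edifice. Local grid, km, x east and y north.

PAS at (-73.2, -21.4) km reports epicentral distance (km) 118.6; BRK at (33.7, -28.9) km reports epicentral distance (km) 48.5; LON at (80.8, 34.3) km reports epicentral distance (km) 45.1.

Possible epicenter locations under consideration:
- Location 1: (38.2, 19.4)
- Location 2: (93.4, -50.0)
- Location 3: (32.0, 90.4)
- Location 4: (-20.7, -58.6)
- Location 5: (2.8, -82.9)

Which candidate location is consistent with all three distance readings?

Location 1

For each candidate, compare |candidate − station| to the reported distance:
Location 1: residuals PAS 0.0, BRK 0.0, LON 0.0 → max 0.0 km
Location 2: residuals PAS 50.4, BRK 14.8, LON 40.1 → max 50.4 km
Location 3: residuals PAS 34.9, BRK 70.8, LON 29.3 → max 70.8 km
Location 4: residuals PAS 54.3, BRK 13.5, LON 92.5 → max 92.5 km
Location 5: residuals PAS 20.8, BRK 13.7, LON 95.7 → max 95.7 km
Only Location 1 has all residuals ≈ 0.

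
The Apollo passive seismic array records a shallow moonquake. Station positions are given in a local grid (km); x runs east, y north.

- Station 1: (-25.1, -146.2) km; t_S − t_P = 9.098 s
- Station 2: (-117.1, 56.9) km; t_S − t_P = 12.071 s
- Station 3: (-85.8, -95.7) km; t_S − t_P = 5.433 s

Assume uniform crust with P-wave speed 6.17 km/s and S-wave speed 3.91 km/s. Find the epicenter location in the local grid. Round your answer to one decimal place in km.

Distance from S−P lag: d = Δt · v_P v_S / (v_P − v_S) = Δt · (6.17·3.91)/(6.17−3.91) ≈ 10.6746·Δt.
So d_Station 1 = 97.12, d_Station 2 = 128.85, d_Station 3 = 58.00 km.
Circle about each station: (x + 25.1)² + (y + 146.2)² = 97.12²; (x + 117.1)² + (y − 56.9)² = 128.85²; (x + 85.8)² + (y + 95.7)² = 58.00².
Subtracting the Station 1 equation from the Station 2 and Station 3 equations removes the quadratic terms:
-184.0 x + 406.2 y = -12224.46
-121.4 x + 101.0 y = 583.97
Solving the 2×2 system: x ≈ -47.9, y ≈ -51.8 km.

-47.9 km east, -51.8 km north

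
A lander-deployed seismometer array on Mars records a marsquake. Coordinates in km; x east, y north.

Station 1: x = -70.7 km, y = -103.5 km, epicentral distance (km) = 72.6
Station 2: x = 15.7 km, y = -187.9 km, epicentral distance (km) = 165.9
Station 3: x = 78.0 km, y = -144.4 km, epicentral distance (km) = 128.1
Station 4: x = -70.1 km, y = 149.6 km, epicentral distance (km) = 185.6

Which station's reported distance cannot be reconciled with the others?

Station 3

Solve using three stations at a time. Using Station 1, Station 2, Station 4 (subtract circle equations pairwise → linear system) gives (x, y) ≈ (-47.8, -34.6).
Distances from that point to each station vs reported:
  Station 1: calculated 72.6 vs reported 72.6 → residual 0.0 km
  Station 2: calculated 165.9 vs reported 165.9 → residual 0.0 km
  Station 3: calculated 166.9 vs reported 128.1 → residual 38.8 km
  Station 4: calculated 185.6 vs reported 185.6 → residual 0.0 km
Station 1, Station 2, Station 4 are mutually consistent (residuals ≈ 0); Station 3 is off by 38.8 km.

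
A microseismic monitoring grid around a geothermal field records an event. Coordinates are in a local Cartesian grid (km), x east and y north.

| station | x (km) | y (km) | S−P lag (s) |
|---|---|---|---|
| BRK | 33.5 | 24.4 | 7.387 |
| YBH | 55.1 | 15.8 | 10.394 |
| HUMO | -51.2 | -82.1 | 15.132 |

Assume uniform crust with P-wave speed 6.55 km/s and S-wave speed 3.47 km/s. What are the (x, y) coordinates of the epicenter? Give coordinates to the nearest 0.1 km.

Distance from S−P lag: d = Δt · v_P v_S / (v_P − v_S) = Δt · (6.55·3.47)/(6.55−3.47) ≈ 7.3794·Δt.
So d_BRK = 54.51, d_YBH = 76.70, d_HUMO = 111.66 km.
Circle about each station: (x − 33.5)² + (y − 24.4)² = 54.51²; (x − 55.1)² + (y − 15.8)² = 76.70²; (x + 51.2)² + (y + 82.1)² = 111.66².
Subtracting the BRK equation from the YBH and HUMO equations removes the quadratic terms:
43.2 x − 17.2 y = -1343.51
-169.4 x − 213.0 y = -1852.38
Solving the 2×2 system: x ≈ -21.0, y ≈ 25.4 km.
Check against BRK (with the unrounded x, y): √((x − 33.5)²+(y − 24.4)²) = 54.50 ≈ 54.51 km. ✓

(-21.0, 25.4)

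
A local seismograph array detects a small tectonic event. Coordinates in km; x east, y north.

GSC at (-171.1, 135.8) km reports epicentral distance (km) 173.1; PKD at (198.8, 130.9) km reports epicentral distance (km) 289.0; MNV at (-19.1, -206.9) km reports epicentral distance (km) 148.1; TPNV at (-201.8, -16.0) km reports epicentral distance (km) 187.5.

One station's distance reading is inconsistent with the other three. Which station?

Solve using three stations at a time. Using PKD, MNV, TPNV (subtract circle equations pairwise → linear system) gives (x, y) ≈ (-19.2, -58.8).
Distances from that point to each station vs reported:
  GSC: calculated 246.8 vs reported 173.1 → residual 73.7 km
  PKD: calculated 289.0 vs reported 289.0 → residual 0.0 km
  MNV: calculated 148.1 vs reported 148.1 → residual 0.0 km
  TPNV: calculated 187.5 vs reported 187.5 → residual 0.0 km
PKD, MNV, TPNV are mutually consistent (residuals ≈ 0); GSC is off by 73.7 km.

GSC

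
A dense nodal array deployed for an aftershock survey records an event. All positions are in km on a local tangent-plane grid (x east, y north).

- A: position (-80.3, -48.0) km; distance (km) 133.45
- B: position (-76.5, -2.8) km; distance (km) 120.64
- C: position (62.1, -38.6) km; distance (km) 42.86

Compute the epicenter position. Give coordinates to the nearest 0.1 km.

Circle about each station: (x + 80.3)² + (y + 48.0)² = 133.45²; (x + 76.5)² + (y + 2.8)² = 120.64²; (x − 62.1)² + (y + 38.6)² = 42.86².
Subtracting the A equation from the B and C equations removes the quadratic terms:
7.6 x + 90.4 y = 362.89
284.8 x + 18.8 y = 12566.20
Solving the 2×2 system: x ≈ 44.1, y ≈ 0.3 km.

44.1 km east, 0.3 km north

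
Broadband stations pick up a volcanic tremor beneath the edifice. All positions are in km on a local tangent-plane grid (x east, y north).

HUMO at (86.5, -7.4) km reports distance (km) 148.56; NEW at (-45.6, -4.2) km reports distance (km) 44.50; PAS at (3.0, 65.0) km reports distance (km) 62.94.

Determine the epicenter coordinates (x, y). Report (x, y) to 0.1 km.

(-54.5, 39.4)

Circle about each station: (x − 86.5)² + (y + 7.4)² = 148.56²; (x + 45.6)² + (y + 4.2)² = 44.50²; (x − 3.0)² + (y − 65.0)² = 62.94².
Subtracting pairs of circle equations eliminates x²+y² and gives linear equations (the radical axes):
-264.2 x + 6.4 y = 14649.81
-167.0 x + 144.8 y = 14805.62
Solving the 2×2 system: x ≈ -54.5, y ≈ 39.4 km.
Check against HUMO (with the unrounded x, y): √((x − 86.5)²+(y + 7.4)²) = 148.56 ≈ 148.56 km. ✓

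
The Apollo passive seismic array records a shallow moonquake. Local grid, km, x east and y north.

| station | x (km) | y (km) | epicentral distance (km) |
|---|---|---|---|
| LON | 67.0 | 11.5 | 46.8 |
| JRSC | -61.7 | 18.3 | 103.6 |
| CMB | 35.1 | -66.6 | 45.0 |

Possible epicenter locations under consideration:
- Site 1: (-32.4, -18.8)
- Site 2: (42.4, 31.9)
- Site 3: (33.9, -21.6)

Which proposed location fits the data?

For each candidate, compare |candidate − station| to the reported distance:
Site 1: residuals LON 57.1, JRSC 56.3, CMB 37.7 → max 57.1 km
Site 2: residuals LON 14.8, JRSC 1.4, CMB 53.8 → max 53.8 km
Site 3: residuals LON 0.0, JRSC 0.0, CMB 0.0 → max 0.0 km
Only Site 3 has all residuals ≈ 0.

Site 3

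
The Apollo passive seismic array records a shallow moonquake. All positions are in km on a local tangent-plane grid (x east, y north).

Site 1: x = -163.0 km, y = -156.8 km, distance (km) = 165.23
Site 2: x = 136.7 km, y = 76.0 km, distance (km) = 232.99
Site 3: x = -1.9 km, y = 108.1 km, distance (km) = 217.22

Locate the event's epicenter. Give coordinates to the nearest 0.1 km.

(-4.8, -109.1)

Circle about each station: (x + 163.0)² + (y + 156.8)² = 165.23²; (x − 136.7)² + (y − 76.0)² = 232.99²; (x + 1.9)² + (y − 108.1)² = 217.22².
Subtracting the Site 1 equation from the Site 2 and Site 3 equations removes the quadratic terms:
599.4 x + 465.6 y = -53675.74
322.2 x + 529.8 y = -59349.60
Solving the 2×2 system: x ≈ -4.8, y ≈ -109.1 km.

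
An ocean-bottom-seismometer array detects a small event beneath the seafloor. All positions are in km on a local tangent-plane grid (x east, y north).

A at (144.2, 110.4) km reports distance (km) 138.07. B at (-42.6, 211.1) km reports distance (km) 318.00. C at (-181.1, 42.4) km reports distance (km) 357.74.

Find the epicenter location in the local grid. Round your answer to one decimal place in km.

Circle about each station: (x − 144.2)² + (y − 110.4)² = 138.07²; (x + 42.6)² + (y − 211.1)² = 318.00²; (x + 181.1)² + (y − 42.4)² = 357.74².
Subtracting the A equation from the B and C equations removes the quadratic terms:
-373.6 x + 201.4 y = -68664.51
-650.6 x − 136.0 y = -107301.41
Solving the 2×2 system: x ≈ 170.2, y ≈ -25.2 km.

170.2 km east, -25.2 km north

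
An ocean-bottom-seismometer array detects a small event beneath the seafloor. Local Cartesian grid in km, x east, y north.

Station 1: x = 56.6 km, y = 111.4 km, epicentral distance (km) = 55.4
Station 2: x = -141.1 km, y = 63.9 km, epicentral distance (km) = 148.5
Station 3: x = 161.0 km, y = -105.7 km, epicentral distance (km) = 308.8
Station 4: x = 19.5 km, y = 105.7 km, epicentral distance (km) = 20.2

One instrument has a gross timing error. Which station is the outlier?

Solve using three stations at a time. Using Station 1, Station 2, Station 4 (subtract circle equations pairwise → linear system) gives (x, y) ≈ (4.8, 91.8).
Distances from that point to each station vs reported:
  Station 1: calculated 55.4 vs reported 55.4 → residual 0.0 km
  Station 2: calculated 148.5 vs reported 148.5 → residual 0.0 km
  Station 3: calculated 251.9 vs reported 308.8 → residual 56.9 km
  Station 4: calculated 20.2 vs reported 20.2 → residual 0.0 km
Station 1, Station 2, Station 4 are mutually consistent (residuals ≈ 0); Station 3 is off by 56.9 km.

Station 3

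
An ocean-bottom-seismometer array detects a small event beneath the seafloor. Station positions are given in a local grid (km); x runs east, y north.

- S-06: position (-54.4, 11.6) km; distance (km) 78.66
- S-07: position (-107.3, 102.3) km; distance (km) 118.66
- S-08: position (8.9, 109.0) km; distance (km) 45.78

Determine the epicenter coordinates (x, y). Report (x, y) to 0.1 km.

Circle about each station: (x + 54.4)² + (y − 11.6)² = 78.66²; (x + 107.3)² + (y − 102.3)² = 118.66²; (x − 8.9)² + (y − 109.0)² = 45.78².
Subtracting pairs of circle equations eliminates x²+y² and gives linear equations (the radical axes):
-105.8 x + 181.4 y = 10991.86
126.6 x + 194.8 y = 12957.88
Solving the 2×2 system: x ≈ 4.8, y ≈ 63.4 km.
Check against S-06 (with the unrounded x, y): √((x + 54.4)²+(y − 11.6)²) = 78.66 ≈ 78.66 km. ✓

4.8 km east, 63.4 km north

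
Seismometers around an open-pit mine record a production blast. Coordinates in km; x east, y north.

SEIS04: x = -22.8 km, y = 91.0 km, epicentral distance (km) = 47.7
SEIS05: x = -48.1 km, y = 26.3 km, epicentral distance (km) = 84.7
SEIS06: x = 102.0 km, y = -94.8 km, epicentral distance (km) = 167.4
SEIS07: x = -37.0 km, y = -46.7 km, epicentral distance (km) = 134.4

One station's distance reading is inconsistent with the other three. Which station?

Solve using three stations at a time. Using SEIS04, SEIS05, SEIS07 (subtract circle equations pairwise → linear system) gives (x, y) ≈ (21.7, 74.2).
Distances from that point to each station vs reported:
  SEIS04: calculated 47.6 vs reported 47.7 → residual 0.1 km
  SEIS05: calculated 84.6 vs reported 84.7 → residual 0.1 km
  SEIS06: calculated 187.1 vs reported 167.4 → residual 19.7 km
  SEIS07: calculated 134.4 vs reported 134.4 → residual 0.0 km
SEIS04, SEIS05, SEIS07 are mutually consistent (residuals ≈ 0); SEIS06 is off by 19.7 km.

SEIS06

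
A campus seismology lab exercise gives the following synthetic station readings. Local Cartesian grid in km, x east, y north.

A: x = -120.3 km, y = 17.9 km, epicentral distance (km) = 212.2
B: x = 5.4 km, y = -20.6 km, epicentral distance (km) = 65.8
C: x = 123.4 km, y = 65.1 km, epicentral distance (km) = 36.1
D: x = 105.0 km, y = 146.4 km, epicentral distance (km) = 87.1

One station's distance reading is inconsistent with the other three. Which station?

Solve using three stations at a time. Using A, C, D (subtract circle equations pairwise → linear system) gives (x, y) ≈ (87.5, 61.1).
Distances from that point to each station vs reported:
  A: calculated 212.2 vs reported 212.2 → residual 0.0 km
  B: calculated 115.8 vs reported 65.8 → residual 50.0 km
  C: calculated 36.2 vs reported 36.1 → residual 0.1 km
  D: calculated 87.1 vs reported 87.1 → residual 0.0 km
A, C, D are mutually consistent (residuals ≈ 0); B is off by 50.0 km.

B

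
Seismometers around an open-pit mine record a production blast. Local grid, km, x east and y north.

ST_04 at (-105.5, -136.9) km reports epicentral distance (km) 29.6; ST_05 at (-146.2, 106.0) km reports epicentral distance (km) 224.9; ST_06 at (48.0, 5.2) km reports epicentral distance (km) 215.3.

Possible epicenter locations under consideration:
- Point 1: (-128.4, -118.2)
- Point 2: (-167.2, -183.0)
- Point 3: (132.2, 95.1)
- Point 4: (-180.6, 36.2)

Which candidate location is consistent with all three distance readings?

For each candidate, compare |candidate − station| to the reported distance:
Point 1: residuals ST_04 0.0, ST_05 0.0, ST_06 0.0 → max 0.0 km
Point 2: residuals ST_04 47.4, ST_05 64.9, ST_06 70.6 → max 70.6 km
Point 3: residuals ST_04 302.6, ST_05 53.7, ST_06 92.1 → max 302.6 km
Point 4: residuals ST_04 159.1, ST_05 147.1, ST_06 15.4 → max 159.1 km
Only Point 1 has all residuals ≈ 0.

Point 1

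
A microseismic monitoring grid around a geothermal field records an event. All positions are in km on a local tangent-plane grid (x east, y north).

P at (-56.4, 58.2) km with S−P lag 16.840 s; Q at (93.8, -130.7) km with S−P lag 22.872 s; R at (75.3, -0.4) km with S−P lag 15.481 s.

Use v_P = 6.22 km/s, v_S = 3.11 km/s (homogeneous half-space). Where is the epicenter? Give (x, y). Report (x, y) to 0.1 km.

(-13.6, -37.4)

Distance from S−P lag: d = Δt · v_P v_S / (v_P − v_S) = Δt · (6.22·3.11)/(6.22−3.11) ≈ 6.2200·Δt.
So d_P = 104.74, d_Q = 142.26, d_R = 96.29 km.
Circle about each station: (x + 56.4)² + (y − 58.2)² = 104.74²; (x − 93.8)² + (y + 130.7)² = 142.26²; (x − 75.3)² + (y + 0.4)² = 96.29².
Subtracting the P equation from the Q and R equations removes the quadratic terms:
300.4 x − 377.8 y = 10045.29
263.4 x − 117.2 y = 800.75
Solving the 2×2 system: x ≈ -13.6, y ≈ -37.4 km.
Check against P (with the unrounded x, y): √((x + 56.4)²+(y − 58.2)²) = 104.75 ≈ 104.74 km. ✓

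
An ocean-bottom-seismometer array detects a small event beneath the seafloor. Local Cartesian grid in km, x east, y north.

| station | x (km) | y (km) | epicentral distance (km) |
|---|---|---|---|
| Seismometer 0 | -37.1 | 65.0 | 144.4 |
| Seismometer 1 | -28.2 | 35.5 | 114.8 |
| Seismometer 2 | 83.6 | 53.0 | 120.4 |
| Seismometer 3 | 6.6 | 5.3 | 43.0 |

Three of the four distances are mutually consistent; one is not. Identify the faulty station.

Seismometer 3

Solve using three stations at a time. Using Seismometer 0, Seismometer 1, Seismometer 2 (subtract circle equations pairwise → linear system) gives (x, y) ≈ (37.9, -58.5).
Distances from that point to each station vs reported:
  Seismometer 0: calculated 144.5 vs reported 144.4 → residual 0.1 km
  Seismometer 1: calculated 114.9 vs reported 114.8 → residual 0.1 km
  Seismometer 2: calculated 120.5 vs reported 120.4 → residual 0.1 km
  Seismometer 3: calculated 71.1 vs reported 43.0 → residual 28.1 km
Seismometer 0, Seismometer 1, Seismometer 2 are mutually consistent (residuals ≈ 0); Seismometer 3 is off by 28.1 km.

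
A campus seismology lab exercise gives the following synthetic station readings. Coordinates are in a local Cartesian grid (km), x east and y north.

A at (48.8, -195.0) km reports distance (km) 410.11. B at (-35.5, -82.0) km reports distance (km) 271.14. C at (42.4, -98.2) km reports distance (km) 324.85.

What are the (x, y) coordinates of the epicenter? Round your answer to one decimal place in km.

x ≈ -149.1 km, y ≈ 164.2 km

Circle about each station: (x − 48.8)² + (y + 195.0)² = 410.11²; (x + 35.5)² + (y + 82.0)² = 271.14²; (x − 42.4)² + (y + 98.2)² = 324.85².
Subtracting pairs of circle equations eliminates x²+y² and gives linear equations (the radical axes):
-168.6 x + 226.0 y = 62251.12
-12.8 x + 193.6 y = 33697.25
Solving the 2×2 system: x ≈ -149.1, y ≈ 164.2 km.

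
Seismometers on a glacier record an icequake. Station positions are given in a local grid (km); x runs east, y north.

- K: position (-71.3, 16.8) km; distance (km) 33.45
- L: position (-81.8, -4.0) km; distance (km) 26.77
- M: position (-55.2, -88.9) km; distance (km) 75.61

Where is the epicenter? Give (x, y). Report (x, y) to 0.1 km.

(-56.7, -13.3)

Circle about each station: (x + 71.3)² + (y − 16.8)² = 33.45²; (x + 81.8)² + (y + 4.0)² = 26.77²; (x + 55.2)² + (y + 88.9)² = 75.61².
Subtracting the K equation from the L and M equations removes the quadratic terms:
-21.0 x − 41.6 y = 1743.58
32.2 x − 211.4 y = 986.35
Solving the 2×2 system: x ≈ -56.7, y ≈ -13.3 km.
Check against K (with the unrounded x, y): √((x + 71.3)²+(y − 16.8)²) = 33.46 ≈ 33.45 km. ✓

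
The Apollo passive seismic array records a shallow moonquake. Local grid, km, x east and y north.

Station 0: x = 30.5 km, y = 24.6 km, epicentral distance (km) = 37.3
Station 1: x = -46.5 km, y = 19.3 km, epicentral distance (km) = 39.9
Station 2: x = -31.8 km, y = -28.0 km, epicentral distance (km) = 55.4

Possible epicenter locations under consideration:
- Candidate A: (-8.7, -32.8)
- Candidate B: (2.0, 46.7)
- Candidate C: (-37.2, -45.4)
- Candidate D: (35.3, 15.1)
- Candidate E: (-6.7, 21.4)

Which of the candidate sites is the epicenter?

For each candidate, compare |candidate − station| to the reported distance:
Candidate A: residuals Station 0 32.2, Station 1 24.5, Station 2 31.8 → max 32.2 km
Candidate B: residuals Station 0 1.2, Station 1 15.8, Station 2 26.6 → max 26.6 km
Candidate C: residuals Station 0 60.1, Station 1 25.5, Station 2 37.2 → max 60.1 km
Candidate D: residuals Station 0 26.7, Station 1 42.0, Station 2 24.3 → max 42.0 km
Candidate E: residuals Station 0 0.0, Station 1 0.0, Station 2 0.0 → max 0.0 km
Only Candidate E has all residuals ≈ 0.

Candidate E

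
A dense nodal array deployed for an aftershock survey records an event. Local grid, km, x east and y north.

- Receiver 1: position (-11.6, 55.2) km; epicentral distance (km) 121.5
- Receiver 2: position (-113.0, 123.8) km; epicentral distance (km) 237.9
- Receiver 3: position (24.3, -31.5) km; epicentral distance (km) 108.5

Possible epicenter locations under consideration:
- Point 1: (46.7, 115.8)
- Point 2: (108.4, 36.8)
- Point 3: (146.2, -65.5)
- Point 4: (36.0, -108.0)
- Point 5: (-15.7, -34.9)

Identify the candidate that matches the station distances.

Point 2

For each candidate, compare |candidate − station| to the reported distance:
Point 1: residuals Receiver 1 37.4, Receiver 2 78.0, Receiver 3 40.5 → max 78.0 km
Point 2: residuals Receiver 1 0.1, Receiver 2 0.0, Receiver 3 0.2 → max 0.2 km
Point 3: residuals Receiver 1 77.2, Receiver 2 83.1, Receiver 3 18.1 → max 83.1 km
Point 4: residuals Receiver 1 48.5, Receiver 2 37.7, Receiver 3 31.1 → max 48.5 km
Point 5: residuals Receiver 1 31.3, Receiver 2 51.7, Receiver 3 68.4 → max 68.4 km
Only Point 2 has all residuals ≈ 0.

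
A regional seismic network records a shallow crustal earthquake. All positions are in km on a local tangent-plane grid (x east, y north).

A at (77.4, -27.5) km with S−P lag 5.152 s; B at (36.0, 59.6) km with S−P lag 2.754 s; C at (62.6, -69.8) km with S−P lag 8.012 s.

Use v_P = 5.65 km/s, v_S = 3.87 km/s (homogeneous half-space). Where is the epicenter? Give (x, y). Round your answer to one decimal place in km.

x ≈ 45.4 km, y ≈ 27.1 km

Distance from S−P lag: d = Δt · v_P v_S / (v_P − v_S) = Δt · (5.65·3.87)/(5.65−3.87) ≈ 12.2840·Δt.
So d_A = 63.29, d_B = 33.83, d_C = 98.42 km.
Circle about each station: (x − 77.4)² + (y + 27.5)² = 63.29²; (x − 36.0)² + (y − 59.6)² = 33.83²; (x − 62.6)² + (y + 69.8)² = 98.42².
Subtracting the A equation from the B and C equations removes the quadratic terms:
-82.8 x + 174.2 y = 962.31
-29.6 x − 84.6 y = -3637.08
Solving the 2×2 system: x ≈ 45.4, y ≈ 27.1 km.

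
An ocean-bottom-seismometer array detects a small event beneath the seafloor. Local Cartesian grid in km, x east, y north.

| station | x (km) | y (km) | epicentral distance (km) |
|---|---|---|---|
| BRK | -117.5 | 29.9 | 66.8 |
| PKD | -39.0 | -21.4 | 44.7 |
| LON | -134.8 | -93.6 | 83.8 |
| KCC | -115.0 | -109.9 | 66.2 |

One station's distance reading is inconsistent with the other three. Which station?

Solve using three stations at a time. Using BRK, PKD, LON (subtract circle equations pairwise → linear system) gives (x, y) ≈ (-83.3, -27.5).
Distances from that point to each station vs reported:
  BRK: calculated 66.8 vs reported 66.8 → residual 0.0 km
  PKD: calculated 44.7 vs reported 44.7 → residual 0.0 km
  LON: calculated 83.8 vs reported 83.8 → residual 0.0 km
  KCC: calculated 88.3 vs reported 66.2 → residual 22.1 km
BRK, PKD, LON are mutually consistent (residuals ≈ 0); KCC is off by 22.1 km.

KCC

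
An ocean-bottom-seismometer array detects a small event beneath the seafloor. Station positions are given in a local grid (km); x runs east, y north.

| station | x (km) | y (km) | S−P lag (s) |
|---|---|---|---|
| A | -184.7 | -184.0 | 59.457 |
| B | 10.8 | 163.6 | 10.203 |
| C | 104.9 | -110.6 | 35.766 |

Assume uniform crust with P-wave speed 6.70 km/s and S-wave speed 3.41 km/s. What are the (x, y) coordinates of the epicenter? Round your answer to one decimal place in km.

Distance from S−P lag: d = Δt · v_P v_S / (v_P − v_S) = Δt · (6.70·3.41)/(6.70−3.41) ≈ 6.9444·Δt.
So d_A = 412.89, d_B = 70.85, d_C = 248.37 km.
Circle about each station: (x + 184.7)² + (y + 184.0)² = 412.89²; (x − 10.8)² + (y − 163.6)² = 70.85²; (x − 104.9)² + (y + 110.6)² = 248.37².
Subtracting the A equation from the B and C equations removes the quadratic terms:
391.0 x + 695.2 y = 124369.94
579.2 x + 146.8 y = 64056.78
Solving the 2×2 system: x ≈ 76.1, y ≈ 136.1 km.
Check against A (with the unrounded x, y): √((x + 184.7)²+(y + 184.0)²) = 412.89 ≈ 412.89 km. ✓

x ≈ 76.1 km, y ≈ 136.1 km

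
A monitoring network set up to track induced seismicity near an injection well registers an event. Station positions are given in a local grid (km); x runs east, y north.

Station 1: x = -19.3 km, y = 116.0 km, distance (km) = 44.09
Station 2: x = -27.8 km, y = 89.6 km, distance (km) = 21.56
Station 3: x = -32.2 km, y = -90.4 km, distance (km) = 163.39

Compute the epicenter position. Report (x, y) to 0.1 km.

Circle about each station: (x + 19.3)² + (y − 116.0)² = 44.09²; (x + 27.8)² + (y − 89.6)² = 21.56²; (x + 32.2)² + (y + 90.4)² = 163.39².
Subtracting the Station 1 equation from the Station 2 and Station 3 equations removes the quadratic terms:
-17.0 x − 52.8 y = -3548.40
-25.8 x − 412.8 y = -29371.85
Solving the 2×2 system: x ≈ -15.2, y ≈ 72.1 km.
Check against Station 1 (with the unrounded x, y): √((x + 19.3)²+(y − 116.0)²) = 44.09 ≈ 44.09 km. ✓

(-15.2, 72.1)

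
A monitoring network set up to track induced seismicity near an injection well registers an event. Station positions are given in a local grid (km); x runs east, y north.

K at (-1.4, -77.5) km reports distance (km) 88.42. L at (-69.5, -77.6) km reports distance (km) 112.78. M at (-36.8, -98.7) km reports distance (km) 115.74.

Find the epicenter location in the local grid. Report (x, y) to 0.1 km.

0.4 km east, 10.9 km north

Circle about each station: (x + 1.4)² + (y + 77.5)² = 88.42²; (x + 69.5)² + (y + 77.6)² = 112.78²; (x + 36.8)² + (y + 98.7)² = 115.74².
Subtracting pairs of circle equations eliminates x²+y² and gives linear equations (the radical axes):
-136.2 x − 0.2 y = -57.43
-70.8 x − 42.4 y = -489.93
Solving the 2×2 system: x ≈ 0.4, y ≈ 10.9 km.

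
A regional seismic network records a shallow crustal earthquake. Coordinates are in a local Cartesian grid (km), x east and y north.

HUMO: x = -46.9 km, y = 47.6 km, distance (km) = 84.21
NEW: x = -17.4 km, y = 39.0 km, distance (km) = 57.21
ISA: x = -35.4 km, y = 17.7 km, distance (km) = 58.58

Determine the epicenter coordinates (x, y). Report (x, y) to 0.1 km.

(18.3, -5.7)

Circle about each station: (x + 46.9)² + (y − 47.6)² = 84.21²; (x + 17.4)² + (y − 39.0)² = 57.21²; (x + 35.4)² + (y − 17.7)² = 58.58².
Subtracting pairs of circle equations eliminates x²+y² and gives linear equations (the radical axes):
59.0 x − 17.2 y = 1176.73
23.0 x − 59.8 y = 760.79
Solving the 2×2 system: x ≈ 18.3, y ≈ -5.7 km.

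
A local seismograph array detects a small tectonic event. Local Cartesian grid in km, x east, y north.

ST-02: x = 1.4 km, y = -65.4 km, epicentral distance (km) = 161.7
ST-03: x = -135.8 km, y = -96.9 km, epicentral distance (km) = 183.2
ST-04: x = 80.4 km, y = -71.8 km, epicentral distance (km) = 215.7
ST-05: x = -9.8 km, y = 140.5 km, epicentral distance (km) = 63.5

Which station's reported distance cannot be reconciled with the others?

ST-05

Solve using three stations at a time. Using ST-02, ST-03, ST-04 (subtract circle equations pairwise → linear system) gives (x, y) ≈ (-76.3, 76.4).
Distances from that point to each station vs reported:
  ST-02: calculated 161.7 vs reported 161.7 → residual 0.0 km
  ST-03: calculated 183.2 vs reported 183.2 → residual 0.0 km
  ST-04: calculated 215.7 vs reported 215.7 → residual 0.0 km
  ST-05: calculated 92.4 vs reported 63.5 → residual 28.9 km
ST-02, ST-03, ST-04 are mutually consistent (residuals ≈ 0); ST-05 is off by 28.9 km.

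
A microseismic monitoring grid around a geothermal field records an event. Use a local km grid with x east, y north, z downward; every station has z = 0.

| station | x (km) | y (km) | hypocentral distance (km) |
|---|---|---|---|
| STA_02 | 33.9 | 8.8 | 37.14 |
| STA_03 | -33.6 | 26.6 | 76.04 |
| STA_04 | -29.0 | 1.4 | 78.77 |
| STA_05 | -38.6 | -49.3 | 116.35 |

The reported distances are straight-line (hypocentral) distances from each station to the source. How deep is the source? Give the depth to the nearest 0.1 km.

z ≈ 26.2 km

Each station gives a sphere (x−x_i)² + (y−y_i)² + z² = d_i² (stations at z=0).
Subtracting the STA_02 sphere from STA_03 and STA_04: z² cancels, leaving linear equations in x and y:
-135.0 x + 35.6 y = -3792.83
-125.8 x − 14.8 y = -5209.02
Solving: x ≈ 37.300, y ≈ 34.908 km (keep extra digits for the depth step; rounded: 37.3, 34.9).
Then from the STA_02 sphere: z² = 37.14² − (x − 33.9)² − (y − 8.8)² with x = 37.300, y = 34.908, so z ≈ 26.195 ≈ 26.2 km.
Check against STA_05 (with the unrounded solution): distance 116.35 ≈ 116.35 km. ✓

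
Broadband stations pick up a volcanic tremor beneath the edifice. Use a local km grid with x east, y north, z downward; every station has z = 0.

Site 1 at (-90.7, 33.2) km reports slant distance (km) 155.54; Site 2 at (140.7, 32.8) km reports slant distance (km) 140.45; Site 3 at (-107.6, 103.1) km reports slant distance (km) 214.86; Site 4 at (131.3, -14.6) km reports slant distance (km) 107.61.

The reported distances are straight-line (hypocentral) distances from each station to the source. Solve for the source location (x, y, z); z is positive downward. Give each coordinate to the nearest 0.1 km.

(34.5, -56.7, 20.9)

Each station gives a sphere (x−x_i)² + (y−y_i)² + z² = d_i² (stations at z=0).
Subtracting the Site 1 sphere from Site 2 and Site 3: z² cancels, leaving linear equations in x and y:
462.8 x − 0.8 y = 16010.09
-33.8 x + 139.8 y = -9093.49
Solving: x ≈ 34.496, y ≈ -56.706 km (keep extra digits for the depth step; rounded: 34.5, -56.7).
Then from the Site 1 sphere: z² = 155.54² − (x + 90.7)² − (y − 33.2)² with x = 34.496, y = -56.706, so z ≈ 20.870 ≈ 20.9 km.
Check against Site 4 (with the unrounded solution): distance 107.61 ≈ 107.61 km. ✓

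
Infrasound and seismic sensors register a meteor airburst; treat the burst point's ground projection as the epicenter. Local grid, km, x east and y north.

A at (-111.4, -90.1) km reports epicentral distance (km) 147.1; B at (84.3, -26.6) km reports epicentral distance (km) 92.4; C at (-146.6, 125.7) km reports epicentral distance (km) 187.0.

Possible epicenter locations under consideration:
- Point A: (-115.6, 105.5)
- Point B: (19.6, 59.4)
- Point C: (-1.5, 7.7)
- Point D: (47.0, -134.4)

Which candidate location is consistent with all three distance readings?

Point C

For each candidate, compare |candidate − station| to the reported distance:
Point A: residuals A 48.5, B 147.2, C 150.0 → max 150.0 km
Point B: residuals A 51.7, B 15.2, C 8.1 → max 51.7 km
Point C: residuals A 0.0, B 0.0, C 0.0 → max 0.0 km
Point D: residuals A 17.4, B 21.7, C 137.2 → max 137.2 km
Only Point C has all residuals ≈ 0.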